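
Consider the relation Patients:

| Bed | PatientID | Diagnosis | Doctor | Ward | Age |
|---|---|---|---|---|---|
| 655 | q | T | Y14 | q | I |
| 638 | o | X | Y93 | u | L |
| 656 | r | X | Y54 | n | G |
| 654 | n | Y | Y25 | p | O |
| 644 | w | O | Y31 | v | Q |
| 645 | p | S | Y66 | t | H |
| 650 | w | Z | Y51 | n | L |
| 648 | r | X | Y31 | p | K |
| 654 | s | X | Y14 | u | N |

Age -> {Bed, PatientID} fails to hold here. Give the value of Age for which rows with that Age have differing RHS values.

Age=I: 1 row → {Bed,PatientID} = (655, q) ✓
Age=L: 2 rows → {Bed,PatientID} takes values {(638, o), (650, w)} — violation
Age=G: 1 row → {Bed,PatientID} = (656, r) ✓
Age=O: 1 row → {Bed,PatientID} = (654, n) ✓
Age=Q: 1 row → {Bed,PatientID} = (644, w) ✓
Age=H: 1 row → {Bed,PatientID} = (645, p) ✓
Age=K: 1 row → {Bed,PatientID} = (648, r) ✓
Age=N: 1 row → {Bed,PatientID} = (654, s) ✓
The only Age value with inconsistent RHS is Age=L.

L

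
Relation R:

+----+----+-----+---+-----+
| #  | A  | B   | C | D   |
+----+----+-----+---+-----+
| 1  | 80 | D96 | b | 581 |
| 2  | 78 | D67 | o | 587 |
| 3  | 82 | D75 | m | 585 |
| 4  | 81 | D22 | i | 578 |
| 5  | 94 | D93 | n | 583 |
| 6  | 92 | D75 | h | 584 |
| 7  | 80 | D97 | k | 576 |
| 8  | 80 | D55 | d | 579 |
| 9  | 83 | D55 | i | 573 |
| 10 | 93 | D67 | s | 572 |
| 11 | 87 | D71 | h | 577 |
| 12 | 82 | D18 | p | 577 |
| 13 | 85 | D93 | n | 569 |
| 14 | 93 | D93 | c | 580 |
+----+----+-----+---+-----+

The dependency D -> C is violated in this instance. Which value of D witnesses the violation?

D=581: row 1 → C = b ✓
D=587: row 2 → C = o ✓
D=585: row 3 → C = m ✓
D=578: row 4 → C = i ✓
D=583: row 5 → C = n ✓
D=584: row 6 → C = h ✓
D=576: row 7 → C = k ✓
D=579: row 8 → C = d ✓
D=573: row 9 → C = i ✓
D=572: row 10 → C = s ✓
D=577: rows 11, 12 → C takes values {h, p} — violation
D=569: row 13 → C = n ✓
D=580: row 14 → C = c ✓
The only D value with inconsistent C is D=577.

577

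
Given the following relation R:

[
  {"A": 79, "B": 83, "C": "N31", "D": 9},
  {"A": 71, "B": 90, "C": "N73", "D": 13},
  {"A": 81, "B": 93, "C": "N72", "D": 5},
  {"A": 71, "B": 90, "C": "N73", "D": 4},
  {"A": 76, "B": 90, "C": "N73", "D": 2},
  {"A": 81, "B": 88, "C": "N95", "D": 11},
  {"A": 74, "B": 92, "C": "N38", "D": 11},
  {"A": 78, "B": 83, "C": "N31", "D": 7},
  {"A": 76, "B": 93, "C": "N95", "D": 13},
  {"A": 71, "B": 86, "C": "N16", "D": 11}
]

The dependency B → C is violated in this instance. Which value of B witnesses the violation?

B=83: 2 rows → C = N31, N31 ✓
B=90: 3 rows → C = N73, N73, N73 ✓
B=93: 2 rows → C takes values {N72, N95} — violation
B=88: 1 row → C = N95 ✓
B=92: 1 row → C = N38 ✓
B=86: 1 row → C = N16 ✓
The only B value with inconsistent C is B=93.

93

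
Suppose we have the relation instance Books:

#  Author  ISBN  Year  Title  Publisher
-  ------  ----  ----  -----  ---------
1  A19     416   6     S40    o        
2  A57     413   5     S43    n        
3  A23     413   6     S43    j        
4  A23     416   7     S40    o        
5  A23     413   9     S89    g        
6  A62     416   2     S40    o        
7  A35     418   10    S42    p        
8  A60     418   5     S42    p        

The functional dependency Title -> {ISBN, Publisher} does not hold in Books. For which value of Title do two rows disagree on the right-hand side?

S43

Title=S40: rows 1, 4, 6 → {ISBN,Publisher} = (416, o), (416, o), (416, o) ✓
Title=S43: rows 2, 3 → {ISBN,Publisher} takes values {(413, n), (413, j)} — violation
Title=S89: row 5 → {ISBN,Publisher} = (413, g) ✓
Title=S42: rows 7, 8 → {ISBN,Publisher} = (418, p), (418, p) ✓
The only Title value with inconsistent RHS is Title=S43.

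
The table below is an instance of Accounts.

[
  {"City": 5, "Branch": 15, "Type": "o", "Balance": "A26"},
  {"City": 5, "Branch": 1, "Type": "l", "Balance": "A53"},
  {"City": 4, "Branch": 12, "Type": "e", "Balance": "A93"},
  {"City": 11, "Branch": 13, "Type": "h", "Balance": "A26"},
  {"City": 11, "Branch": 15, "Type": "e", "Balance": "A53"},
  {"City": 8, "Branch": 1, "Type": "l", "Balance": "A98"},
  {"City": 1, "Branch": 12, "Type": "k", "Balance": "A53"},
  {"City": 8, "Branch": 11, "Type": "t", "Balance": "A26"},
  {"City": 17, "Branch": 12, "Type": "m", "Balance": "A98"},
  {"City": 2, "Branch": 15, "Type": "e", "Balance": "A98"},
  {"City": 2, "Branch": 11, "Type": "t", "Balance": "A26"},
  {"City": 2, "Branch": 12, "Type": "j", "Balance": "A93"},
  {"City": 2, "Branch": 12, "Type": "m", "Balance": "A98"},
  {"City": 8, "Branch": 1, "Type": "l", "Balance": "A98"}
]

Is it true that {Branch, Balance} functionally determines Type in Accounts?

(Branch=15, Balance=A26): 1 row → Type = o ✓
(Branch=1, Balance=A53): 1 row → Type = l ✓
(Branch=12, Balance=A93): 2 rows → Type takes values {e, j} — violation
(Branch=13, Balance=A26): 1 row → Type = h ✓
(Branch=15, Balance=A53): 1 row → Type = e ✓
(Branch=1, Balance=A98): 2 rows → Type = l, l ✓
(Branch=12, Balance=A53): 1 row → Type = k ✓
(Branch=11, Balance=A26): 2 rows → Type = t, t ✓
(Branch=12, Balance=A98): 2 rows → Type = m, m ✓
(Branch=15, Balance=A98): 1 row → Type = e ✓
Two rows agree on {Branch, Balance} but differ on Type, so {Branch, Balance} → Type does not hold.

No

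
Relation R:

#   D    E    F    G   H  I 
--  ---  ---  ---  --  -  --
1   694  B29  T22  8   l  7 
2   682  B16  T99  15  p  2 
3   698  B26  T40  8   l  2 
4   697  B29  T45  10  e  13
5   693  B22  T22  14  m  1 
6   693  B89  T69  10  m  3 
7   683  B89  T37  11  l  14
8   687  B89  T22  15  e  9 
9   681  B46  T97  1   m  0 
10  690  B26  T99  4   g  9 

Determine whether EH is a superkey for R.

All 10 rows have distinct EH values, so EH → (all attributes) holds and EH is a superkey.

Yes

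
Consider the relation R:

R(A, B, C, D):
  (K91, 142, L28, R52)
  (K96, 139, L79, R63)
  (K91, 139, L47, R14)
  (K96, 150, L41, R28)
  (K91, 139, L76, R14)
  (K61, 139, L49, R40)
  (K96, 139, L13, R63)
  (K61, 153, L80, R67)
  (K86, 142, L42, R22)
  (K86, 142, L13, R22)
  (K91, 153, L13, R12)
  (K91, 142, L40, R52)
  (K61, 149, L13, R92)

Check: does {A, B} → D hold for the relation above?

(A=K91, B=142): 2 rows → D = R52, R52 ✓
(A=K96, B=139): 2 rows → D = R63, R63 ✓
(A=K91, B=139): 2 rows → D = R14, R14 ✓
(A=K96, B=150): 1 row → D = R28 ✓
(A=K61, B=139): 1 row → D = R40 ✓
(A=K61, B=153): 1 row → D = R67 ✓
(A=K86, B=142): 2 rows → D = R22, R22 ✓
(A=K91, B=153): 1 row → D = R12 ✓
(A=K61, B=149): 1 row → D = R92 ✓
Every {A, B} value is associated with a single D value, so {A, B} → D holds.

Yes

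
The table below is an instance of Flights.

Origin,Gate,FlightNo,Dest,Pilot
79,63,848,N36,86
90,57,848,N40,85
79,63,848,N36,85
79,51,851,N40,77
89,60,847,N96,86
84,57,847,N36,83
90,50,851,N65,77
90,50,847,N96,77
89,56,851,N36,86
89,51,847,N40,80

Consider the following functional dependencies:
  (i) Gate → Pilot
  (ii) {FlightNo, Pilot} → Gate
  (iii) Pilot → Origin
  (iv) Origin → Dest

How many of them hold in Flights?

0

(i) Gate → Pilot: Gate=63: 2 rows → Pilot takes values {86, 85} — violation; Gate=57: 2 rows → Pilot takes values {85, 83} — violation; Gate=51: 2 rows → Pilot takes values {77, 80} — violation — fails.
(ii) {FlightNo, Pilot} → Gate: (FlightNo=848, Pilot=85): 2 rows → Gate takes values {57, 63} — violation; (FlightNo=851, Pilot=77): 2 rows → Gate takes values {51, 50} — violation — fails.
(iii) Pilot → Origin: Pilot=86: 3 rows → Origin takes values {79, 89} — violation; Pilot=85: 2 rows → Origin takes values {90, 79} — violation; Pilot=77: 3 rows → Origin takes values {79, 90} — violation — fails.
(iv) Origin → Dest: Origin=79: 3 rows → Dest takes values {N36, N40} — violation; Origin=90: 3 rows → Dest takes values {N40, N65, N96} — violation; Origin=89: 3 rows → Dest takes values {N96, N36, N40} — violation — fails.
None of the 4 dependencies hold.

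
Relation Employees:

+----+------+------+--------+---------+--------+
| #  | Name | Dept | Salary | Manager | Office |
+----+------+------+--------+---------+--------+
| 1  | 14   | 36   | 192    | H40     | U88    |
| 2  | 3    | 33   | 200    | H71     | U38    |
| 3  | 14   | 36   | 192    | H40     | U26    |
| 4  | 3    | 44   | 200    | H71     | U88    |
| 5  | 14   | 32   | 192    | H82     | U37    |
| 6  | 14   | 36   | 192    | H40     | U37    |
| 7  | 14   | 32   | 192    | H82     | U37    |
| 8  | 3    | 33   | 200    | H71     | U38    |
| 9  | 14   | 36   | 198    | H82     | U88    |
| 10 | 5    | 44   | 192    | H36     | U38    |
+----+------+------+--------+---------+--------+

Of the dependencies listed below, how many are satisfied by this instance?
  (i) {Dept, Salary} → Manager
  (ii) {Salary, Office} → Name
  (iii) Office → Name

2

(i) {Dept, Salary} → Manager: every LHS value maps to a single RHS value — holds.
(ii) {Salary, Office} → Name: every LHS value maps to a single RHS value — holds.
(iii) Office → Name: Office=U88: rows 1, 4, 9 → Name takes values {14, 3} — violation; Office=U38: rows 2, 8, 10 → Name takes values {3, 5} — violation — fails.
2 of the 3 dependencies hold.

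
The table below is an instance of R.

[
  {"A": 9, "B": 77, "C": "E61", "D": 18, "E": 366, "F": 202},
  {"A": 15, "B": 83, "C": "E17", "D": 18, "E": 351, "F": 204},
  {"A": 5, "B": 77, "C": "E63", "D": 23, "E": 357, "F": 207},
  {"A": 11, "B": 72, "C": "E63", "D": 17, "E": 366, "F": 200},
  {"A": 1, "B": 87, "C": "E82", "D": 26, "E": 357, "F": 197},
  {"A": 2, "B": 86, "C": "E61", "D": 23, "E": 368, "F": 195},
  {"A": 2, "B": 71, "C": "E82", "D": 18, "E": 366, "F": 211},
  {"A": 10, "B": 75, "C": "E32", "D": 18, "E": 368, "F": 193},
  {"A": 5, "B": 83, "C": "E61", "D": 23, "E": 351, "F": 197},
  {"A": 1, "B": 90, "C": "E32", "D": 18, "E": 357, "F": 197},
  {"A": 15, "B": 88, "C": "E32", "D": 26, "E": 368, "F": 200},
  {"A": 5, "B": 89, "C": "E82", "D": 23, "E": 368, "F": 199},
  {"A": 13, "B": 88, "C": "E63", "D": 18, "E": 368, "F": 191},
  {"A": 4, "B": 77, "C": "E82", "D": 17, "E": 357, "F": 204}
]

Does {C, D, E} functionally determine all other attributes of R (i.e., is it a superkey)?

All 14 rows have distinct {C, D, E} values, so {C, D, E} → (all attributes) holds and {C, D, E} is a superkey.

Yes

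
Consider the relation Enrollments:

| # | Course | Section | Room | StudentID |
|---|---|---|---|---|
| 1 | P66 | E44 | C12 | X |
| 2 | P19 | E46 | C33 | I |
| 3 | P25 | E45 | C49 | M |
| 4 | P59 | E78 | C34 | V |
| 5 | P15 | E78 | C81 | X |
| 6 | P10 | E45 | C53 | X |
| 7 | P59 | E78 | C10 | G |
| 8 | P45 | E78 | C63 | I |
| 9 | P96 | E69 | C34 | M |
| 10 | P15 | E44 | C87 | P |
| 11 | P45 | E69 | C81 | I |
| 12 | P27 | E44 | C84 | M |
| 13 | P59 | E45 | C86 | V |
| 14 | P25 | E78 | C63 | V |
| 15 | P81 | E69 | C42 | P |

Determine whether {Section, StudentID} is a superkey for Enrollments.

No

Rows 4 and 14 have the same {Section, StudentID} value (Section=E78, StudentID=V) but are distinct tuples, so {Section, StudentID} does not determine every attribute — not a superkey.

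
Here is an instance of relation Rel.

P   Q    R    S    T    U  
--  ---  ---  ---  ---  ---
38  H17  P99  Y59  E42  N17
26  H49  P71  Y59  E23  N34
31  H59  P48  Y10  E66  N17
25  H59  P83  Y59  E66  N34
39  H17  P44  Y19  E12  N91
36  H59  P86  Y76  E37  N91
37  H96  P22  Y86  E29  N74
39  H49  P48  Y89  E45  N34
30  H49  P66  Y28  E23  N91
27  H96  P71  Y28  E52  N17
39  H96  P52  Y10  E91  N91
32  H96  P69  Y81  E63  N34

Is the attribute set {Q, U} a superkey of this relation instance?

No

Two distinct rows share (Q=H49, U=N34), so {Q, U} does not determine every attribute — not a superkey.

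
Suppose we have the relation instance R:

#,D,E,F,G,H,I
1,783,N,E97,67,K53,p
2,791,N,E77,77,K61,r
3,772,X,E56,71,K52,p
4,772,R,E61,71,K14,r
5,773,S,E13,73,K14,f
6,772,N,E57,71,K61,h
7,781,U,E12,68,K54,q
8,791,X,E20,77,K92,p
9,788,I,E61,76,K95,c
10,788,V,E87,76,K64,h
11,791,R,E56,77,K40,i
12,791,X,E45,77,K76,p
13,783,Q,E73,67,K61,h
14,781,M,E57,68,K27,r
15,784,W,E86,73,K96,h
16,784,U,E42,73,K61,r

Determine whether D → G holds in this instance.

D=783: rows 1, 13 → G = 67, 67 ✓
D=791: rows 2, 8, 11, 12 → G = 77, 77, 77, 77 ✓
D=772: rows 3, 4, 6 → G = 71, 71, 71 ✓
D=773: row 5 → G = 73 ✓
D=781: rows 7, 14 → G = 68, 68 ✓
D=788: rows 9, 10 → G = 76, 76 ✓
D=784: rows 15, 16 → G = 73, 73 ✓
Every D value is associated with a single G value, so D → G holds.

Yes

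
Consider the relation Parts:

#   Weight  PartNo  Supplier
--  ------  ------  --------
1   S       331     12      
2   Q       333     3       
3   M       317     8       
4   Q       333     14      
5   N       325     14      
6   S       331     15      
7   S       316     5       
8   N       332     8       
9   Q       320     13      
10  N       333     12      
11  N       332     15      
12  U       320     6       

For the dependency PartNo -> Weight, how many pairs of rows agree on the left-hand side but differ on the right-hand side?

PartNo=331: all 2 rows agree on Weight — 0 pairs.
PartNo=333: violating pairs (2,10), (4,10) — 2 pairs.
PartNo=332: all 2 rows agree on Weight — 0 pairs.
PartNo=320: violating pairs (9,12) — 1 pair.

3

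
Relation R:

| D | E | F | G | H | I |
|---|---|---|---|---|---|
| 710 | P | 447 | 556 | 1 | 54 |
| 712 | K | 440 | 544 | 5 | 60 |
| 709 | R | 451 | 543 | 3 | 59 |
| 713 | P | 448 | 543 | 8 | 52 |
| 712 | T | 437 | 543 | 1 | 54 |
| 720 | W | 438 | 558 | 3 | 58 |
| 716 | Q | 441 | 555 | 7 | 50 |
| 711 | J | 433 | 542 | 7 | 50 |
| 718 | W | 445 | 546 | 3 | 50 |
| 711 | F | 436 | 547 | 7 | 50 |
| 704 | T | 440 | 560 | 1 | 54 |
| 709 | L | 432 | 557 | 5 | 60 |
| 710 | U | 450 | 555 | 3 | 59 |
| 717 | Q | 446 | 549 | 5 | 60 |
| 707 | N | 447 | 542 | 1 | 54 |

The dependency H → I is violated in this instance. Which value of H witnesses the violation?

3

H=1: 4 rows → I = 54, 54, 54, 54 ✓
H=5: 3 rows → I = 60, 60, 60 ✓
H=3: 4 rows → I takes values {59, 58, 50} — violation
H=8: 1 row → I = 52 ✓
H=7: 3 rows → I = 50, 50, 50 ✓
The only H value with inconsistent I is H=3.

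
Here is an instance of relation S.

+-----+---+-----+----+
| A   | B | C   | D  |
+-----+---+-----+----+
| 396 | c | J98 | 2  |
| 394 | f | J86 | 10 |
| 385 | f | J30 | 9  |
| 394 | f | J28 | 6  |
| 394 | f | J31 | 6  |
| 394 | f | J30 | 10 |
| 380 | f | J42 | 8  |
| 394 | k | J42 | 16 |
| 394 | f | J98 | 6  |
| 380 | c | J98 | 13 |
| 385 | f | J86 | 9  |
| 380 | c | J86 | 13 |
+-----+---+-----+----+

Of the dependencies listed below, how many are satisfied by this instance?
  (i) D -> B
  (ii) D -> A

(i) D -> B: every LHS value maps to a single RHS value — holds.
(ii) D -> A: every LHS value maps to a single RHS value — holds.
2 of the 2 dependencies hold.

2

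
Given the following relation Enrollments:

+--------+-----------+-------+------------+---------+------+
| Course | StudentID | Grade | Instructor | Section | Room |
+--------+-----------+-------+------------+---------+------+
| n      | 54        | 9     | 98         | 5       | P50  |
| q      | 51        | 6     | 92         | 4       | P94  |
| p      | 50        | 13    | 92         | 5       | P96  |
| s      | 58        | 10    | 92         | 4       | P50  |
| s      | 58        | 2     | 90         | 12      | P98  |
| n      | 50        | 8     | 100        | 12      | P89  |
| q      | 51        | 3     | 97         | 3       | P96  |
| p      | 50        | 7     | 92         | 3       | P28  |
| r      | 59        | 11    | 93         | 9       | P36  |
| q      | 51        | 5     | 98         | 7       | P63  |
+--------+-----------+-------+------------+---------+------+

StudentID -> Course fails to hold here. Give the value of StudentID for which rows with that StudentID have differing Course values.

StudentID=54: 1 row → Course = n ✓
StudentID=51: 3 rows → Course = q, q, q ✓
StudentID=50: 3 rows → Course takes values {p, n} — violation
StudentID=58: 2 rows → Course = s, s ✓
StudentID=59: 1 row → Course = r ✓
The only StudentID value with inconsistent Course is StudentID=50.

50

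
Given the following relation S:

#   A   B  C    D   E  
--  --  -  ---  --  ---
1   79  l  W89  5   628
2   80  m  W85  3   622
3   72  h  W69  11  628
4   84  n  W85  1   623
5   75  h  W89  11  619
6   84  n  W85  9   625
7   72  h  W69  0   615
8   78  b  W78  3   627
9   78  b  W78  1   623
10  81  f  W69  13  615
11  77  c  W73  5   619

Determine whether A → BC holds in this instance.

A=79: row 1 → {B,C} = (l, W89) ✓
A=80: row 2 → {B,C} = (m, W85) ✓
A=72: rows 3, 7 → {B,C} = (h, W69), (h, W69) ✓
A=84: rows 4, 6 → {B,C} = (n, W85), (n, W85) ✓
A=75: row 5 → {B,C} = (h, W89) ✓
A=78: rows 8, 9 → {B,C} = (b, W78), (b, W78) ✓
A=81: row 10 → {B,C} = (f, W69) ✓
A=77: row 11 → {B,C} = (c, W73) ✓
Every A value is associated with a single BC value, so A → BC holds.

Yes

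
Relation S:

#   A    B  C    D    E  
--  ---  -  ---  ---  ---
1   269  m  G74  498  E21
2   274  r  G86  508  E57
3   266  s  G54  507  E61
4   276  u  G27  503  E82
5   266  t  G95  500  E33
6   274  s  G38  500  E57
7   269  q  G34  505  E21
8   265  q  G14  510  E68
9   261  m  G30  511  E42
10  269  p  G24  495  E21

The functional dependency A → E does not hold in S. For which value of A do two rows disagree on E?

266

A=269: rows 1, 7, 10 → E = E21, E21, E21 ✓
A=274: rows 2, 6 → E = E57, E57 ✓
A=266: rows 3, 5 → E takes values {E61, E33} — violation
A=276: row 4 → E = E82 ✓
A=265: row 8 → E = E68 ✓
A=261: row 9 → E = E42 ✓
The only A value with inconsistent E is A=266.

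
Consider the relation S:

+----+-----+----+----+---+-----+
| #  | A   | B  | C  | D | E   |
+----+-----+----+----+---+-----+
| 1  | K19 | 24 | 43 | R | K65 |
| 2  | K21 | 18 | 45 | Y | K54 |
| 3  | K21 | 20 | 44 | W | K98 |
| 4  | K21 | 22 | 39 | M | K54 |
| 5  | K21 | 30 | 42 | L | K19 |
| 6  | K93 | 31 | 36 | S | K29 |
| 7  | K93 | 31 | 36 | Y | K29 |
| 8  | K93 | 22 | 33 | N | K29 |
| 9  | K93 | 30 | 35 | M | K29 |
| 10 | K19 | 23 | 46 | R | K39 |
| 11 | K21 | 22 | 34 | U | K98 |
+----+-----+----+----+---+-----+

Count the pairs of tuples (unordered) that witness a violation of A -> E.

A=K19: violating pairs (1,10) — 1 pair.
A=K21: violating pairs (2,3), (2,5), (2,11), (3,4), (3,5), (4,5), (4,11), (5,11) — 8 pairs.
A=K93: all 4 rows agree on E — 0 pairs.

9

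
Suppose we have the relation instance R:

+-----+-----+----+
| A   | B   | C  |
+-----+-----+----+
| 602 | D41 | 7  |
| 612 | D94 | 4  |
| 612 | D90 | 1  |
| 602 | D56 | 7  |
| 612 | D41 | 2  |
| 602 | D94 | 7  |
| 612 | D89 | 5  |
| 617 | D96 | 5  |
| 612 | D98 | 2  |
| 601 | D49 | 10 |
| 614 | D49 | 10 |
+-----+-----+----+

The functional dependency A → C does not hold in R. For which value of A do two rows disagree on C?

612

A=602: 3 rows → C = 7, 7, 7 ✓
A=612: 5 rows → C takes values {4, 1, 2, 5} — violation
A=617: 1 row → C = 5 ✓
A=601: 1 row → C = 10 ✓
A=614: 1 row → C = 10 ✓
The only A value with inconsistent C is A=612.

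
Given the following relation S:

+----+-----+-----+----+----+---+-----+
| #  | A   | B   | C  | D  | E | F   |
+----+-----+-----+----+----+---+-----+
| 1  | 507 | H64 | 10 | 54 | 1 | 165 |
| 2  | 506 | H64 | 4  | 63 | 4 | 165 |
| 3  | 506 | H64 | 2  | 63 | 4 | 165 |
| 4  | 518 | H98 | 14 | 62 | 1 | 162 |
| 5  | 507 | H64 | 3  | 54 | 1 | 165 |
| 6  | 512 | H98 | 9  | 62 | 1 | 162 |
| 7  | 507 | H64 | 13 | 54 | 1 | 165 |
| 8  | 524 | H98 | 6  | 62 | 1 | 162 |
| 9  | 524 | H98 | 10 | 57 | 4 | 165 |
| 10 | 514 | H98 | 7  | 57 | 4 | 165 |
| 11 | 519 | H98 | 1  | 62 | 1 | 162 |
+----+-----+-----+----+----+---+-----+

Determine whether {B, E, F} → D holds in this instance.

(B=H64, E=1, F=165): rows 1, 5, 7 → D = 54, 54, 54 ✓
(B=H64, E=4, F=165): rows 2, 3 → D = 63, 63 ✓
(B=H98, E=1, F=162): rows 4, 6, 8, 11 → D = 62, 62, 62, 62 ✓
(B=H98, E=4, F=165): rows 9, 10 → D = 57, 57 ✓
Every {B, E, F} value is associated with a single D value, so {B, E, F} → D holds.

Yes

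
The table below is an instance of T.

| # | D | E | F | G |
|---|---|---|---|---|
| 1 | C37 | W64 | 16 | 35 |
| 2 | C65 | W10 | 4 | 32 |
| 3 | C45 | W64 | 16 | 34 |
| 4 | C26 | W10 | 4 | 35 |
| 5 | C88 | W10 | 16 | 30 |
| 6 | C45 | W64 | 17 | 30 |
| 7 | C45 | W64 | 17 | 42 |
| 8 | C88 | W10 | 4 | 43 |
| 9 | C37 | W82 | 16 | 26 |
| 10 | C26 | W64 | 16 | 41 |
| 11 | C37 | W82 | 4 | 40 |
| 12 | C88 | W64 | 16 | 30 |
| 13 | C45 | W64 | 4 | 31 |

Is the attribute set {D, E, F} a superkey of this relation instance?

Rows 6 and 7 have the same {D, E, F} value (D=C45, E=W64, F=17) but are distinct tuples, so {D, E, F} does not determine every attribute — not a superkey.

No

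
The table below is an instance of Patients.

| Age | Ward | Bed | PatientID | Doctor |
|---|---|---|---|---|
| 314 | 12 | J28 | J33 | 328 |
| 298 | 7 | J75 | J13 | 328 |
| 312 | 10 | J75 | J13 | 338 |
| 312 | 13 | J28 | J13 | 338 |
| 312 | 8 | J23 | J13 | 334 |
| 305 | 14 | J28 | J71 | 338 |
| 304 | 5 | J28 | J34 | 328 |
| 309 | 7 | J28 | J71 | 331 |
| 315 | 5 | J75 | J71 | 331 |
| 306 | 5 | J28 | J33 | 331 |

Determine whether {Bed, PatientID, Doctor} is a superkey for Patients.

Yes

All 10 rows have distinct {Bed, PatientID, Doctor} values, so {Bed, PatientID, Doctor} → (all attributes) holds and {Bed, PatientID, Doctor} is a superkey.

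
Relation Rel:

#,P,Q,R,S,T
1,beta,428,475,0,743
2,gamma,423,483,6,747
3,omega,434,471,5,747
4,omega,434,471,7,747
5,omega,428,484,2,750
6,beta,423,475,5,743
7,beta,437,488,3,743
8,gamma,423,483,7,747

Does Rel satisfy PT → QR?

No

(P=beta, T=743): rows 1, 6, 7 → {Q,R} takes values {(428, 475), (423, 475), (437, 488)} — violation
(P=gamma, T=747): rows 2, 8 → {Q,R} = (423, 483), (423, 483) ✓
(P=omega, T=747): rows 3, 4 → {Q,R} = (434, 471), (434, 471) ✓
(P=omega, T=750): row 5 → {Q,R} = (428, 484) ✓
Two rows agree on PT but differ on QR, so PT → QR does not hold.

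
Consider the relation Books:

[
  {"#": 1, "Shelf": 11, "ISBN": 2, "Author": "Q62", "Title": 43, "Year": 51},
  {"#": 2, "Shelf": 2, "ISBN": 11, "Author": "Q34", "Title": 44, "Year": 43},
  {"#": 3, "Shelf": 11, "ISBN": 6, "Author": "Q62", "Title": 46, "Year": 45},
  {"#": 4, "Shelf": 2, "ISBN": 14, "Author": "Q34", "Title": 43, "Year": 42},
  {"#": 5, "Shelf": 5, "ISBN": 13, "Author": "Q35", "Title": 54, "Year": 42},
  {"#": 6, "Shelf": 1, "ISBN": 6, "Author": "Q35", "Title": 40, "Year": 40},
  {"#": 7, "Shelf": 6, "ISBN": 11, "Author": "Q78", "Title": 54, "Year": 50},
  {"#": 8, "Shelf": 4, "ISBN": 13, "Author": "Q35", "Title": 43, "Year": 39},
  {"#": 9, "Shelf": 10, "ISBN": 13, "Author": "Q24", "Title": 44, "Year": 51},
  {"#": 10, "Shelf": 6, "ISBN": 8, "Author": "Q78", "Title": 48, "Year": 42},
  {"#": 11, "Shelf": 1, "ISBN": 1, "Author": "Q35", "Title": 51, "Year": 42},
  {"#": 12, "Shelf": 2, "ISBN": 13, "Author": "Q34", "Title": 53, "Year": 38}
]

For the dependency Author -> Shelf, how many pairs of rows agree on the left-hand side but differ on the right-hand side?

Author=Q62: all 2 rows agree on Shelf — 0 pairs.
Author=Q34: all 3 rows agree on Shelf — 0 pairs.
Author=Q35: violating pairs (5,6), (5,8), (5,11), (6,8), (8,11) — 5 pairs.
Author=Q78: all 2 rows agree on Shelf — 0 pairs.

5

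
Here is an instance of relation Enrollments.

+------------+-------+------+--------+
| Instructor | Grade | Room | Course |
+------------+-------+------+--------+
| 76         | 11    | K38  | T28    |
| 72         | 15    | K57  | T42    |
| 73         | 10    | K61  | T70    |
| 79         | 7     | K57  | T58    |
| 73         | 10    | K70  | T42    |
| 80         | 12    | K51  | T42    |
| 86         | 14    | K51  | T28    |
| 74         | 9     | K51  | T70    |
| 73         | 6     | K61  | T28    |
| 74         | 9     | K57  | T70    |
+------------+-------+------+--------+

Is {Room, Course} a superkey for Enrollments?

All 10 rows have distinct {Room, Course} values, so {Room, Course} → (all attributes) holds and {Room, Course} is a superkey.

Yes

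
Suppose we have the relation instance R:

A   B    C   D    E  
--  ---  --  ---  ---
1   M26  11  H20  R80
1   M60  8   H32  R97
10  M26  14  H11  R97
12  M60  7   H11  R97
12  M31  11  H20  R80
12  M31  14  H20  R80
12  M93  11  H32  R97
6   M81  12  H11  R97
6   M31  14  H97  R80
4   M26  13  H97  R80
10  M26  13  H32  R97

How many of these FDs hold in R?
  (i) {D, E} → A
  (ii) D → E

1

(i) {D, E} → A: (D=H20, E=R80): 3 rows → A takes values {1, 12} — violation; (D=H32, E=R97): 3 rows → A takes values {1, 12, 10} — violation; (D=H11, E=R97): 3 rows → A takes values {10, 12, 6} — violation; (D=H97, E=R80): 2 rows → A takes values {6, 4} — violation — fails.
(ii) D → E: every LHS value maps to a single RHS value — holds.
1 of the 2 dependencies holds.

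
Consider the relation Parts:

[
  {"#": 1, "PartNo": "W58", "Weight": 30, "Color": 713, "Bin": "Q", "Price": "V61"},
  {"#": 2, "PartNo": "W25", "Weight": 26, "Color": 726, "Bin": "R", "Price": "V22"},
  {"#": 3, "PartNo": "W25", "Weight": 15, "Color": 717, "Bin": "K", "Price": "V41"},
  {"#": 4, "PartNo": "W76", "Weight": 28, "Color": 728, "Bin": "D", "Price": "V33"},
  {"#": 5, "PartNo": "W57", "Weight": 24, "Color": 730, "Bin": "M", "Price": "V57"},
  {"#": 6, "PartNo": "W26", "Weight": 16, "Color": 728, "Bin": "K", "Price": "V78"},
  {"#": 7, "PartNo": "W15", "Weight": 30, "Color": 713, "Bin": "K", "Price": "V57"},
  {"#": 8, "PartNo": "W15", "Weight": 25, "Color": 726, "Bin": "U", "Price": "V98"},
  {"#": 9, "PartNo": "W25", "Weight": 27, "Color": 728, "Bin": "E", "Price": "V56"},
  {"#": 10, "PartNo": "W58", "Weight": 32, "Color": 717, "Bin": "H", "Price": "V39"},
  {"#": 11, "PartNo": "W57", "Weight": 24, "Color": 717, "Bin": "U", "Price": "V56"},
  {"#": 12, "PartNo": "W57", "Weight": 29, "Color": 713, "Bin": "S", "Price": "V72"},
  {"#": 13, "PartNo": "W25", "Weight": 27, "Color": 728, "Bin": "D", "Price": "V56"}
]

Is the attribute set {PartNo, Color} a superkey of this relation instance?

Rows 9 and 13 have the same {PartNo, Color} value (PartNo=W25, Color=728) but are distinct tuples, so {PartNo, Color} does not determine every attribute — not a superkey.

No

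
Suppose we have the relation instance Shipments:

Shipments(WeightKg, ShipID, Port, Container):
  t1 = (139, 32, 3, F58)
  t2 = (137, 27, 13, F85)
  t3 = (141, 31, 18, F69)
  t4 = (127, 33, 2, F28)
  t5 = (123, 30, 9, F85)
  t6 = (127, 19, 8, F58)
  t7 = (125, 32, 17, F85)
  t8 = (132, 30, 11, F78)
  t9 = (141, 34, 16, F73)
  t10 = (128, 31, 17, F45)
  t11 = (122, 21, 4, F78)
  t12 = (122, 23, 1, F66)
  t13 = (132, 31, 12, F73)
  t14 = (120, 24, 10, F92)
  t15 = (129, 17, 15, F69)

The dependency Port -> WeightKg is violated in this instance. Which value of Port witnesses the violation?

Port=3: row 1 → WeightKg = 139 ✓
Port=13: row 2 → WeightKg = 137 ✓
Port=18: row 3 → WeightKg = 141 ✓
Port=2: row 4 → WeightKg = 127 ✓
Port=9: row 5 → WeightKg = 123 ✓
Port=8: row 6 → WeightKg = 127 ✓
Port=17: rows 7, 10 → WeightKg takes values {125, 128} — violation
Port=11: row 8 → WeightKg = 132 ✓
Port=16: row 9 → WeightKg = 141 ✓
Port=4: row 11 → WeightKg = 122 ✓
Port=1: row 12 → WeightKg = 122 ✓
Port=12: row 13 → WeightKg = 132 ✓
Port=10: row 14 → WeightKg = 120 ✓
Port=15: row 15 → WeightKg = 129 ✓
The only Port value with inconsistent WeightKg is Port=17.

17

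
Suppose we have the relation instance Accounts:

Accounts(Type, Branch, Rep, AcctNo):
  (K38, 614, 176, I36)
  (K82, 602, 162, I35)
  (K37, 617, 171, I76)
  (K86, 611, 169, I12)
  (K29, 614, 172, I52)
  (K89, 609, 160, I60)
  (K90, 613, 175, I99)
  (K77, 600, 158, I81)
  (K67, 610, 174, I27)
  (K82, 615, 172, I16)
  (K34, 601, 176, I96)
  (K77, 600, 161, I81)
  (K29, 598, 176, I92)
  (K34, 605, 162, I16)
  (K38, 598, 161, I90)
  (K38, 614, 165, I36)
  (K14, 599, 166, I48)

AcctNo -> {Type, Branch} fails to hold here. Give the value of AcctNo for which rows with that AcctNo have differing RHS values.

AcctNo=I36: 2 rows → {Type,Branch} = (K38, 614), (K38, 614) ✓
AcctNo=I35: 1 row → {Type,Branch} = (K82, 602) ✓
AcctNo=I76: 1 row → {Type,Branch} = (K37, 617) ✓
AcctNo=I12: 1 row → {Type,Branch} = (K86, 611) ✓
AcctNo=I52: 1 row → {Type,Branch} = (K29, 614) ✓
AcctNo=I60: 1 row → {Type,Branch} = (K89, 609) ✓
AcctNo=I99: 1 row → {Type,Branch} = (K90, 613) ✓
AcctNo=I81: 2 rows → {Type,Branch} = (K77, 600), (K77, 600) ✓
AcctNo=I27: 1 row → {Type,Branch} = (K67, 610) ✓
AcctNo=I16: 2 rows → {Type,Branch} takes values {(K82, 615), (K34, 605)} — violation
AcctNo=I96: 1 row → {Type,Branch} = (K34, 601) ✓
AcctNo=I92: 1 row → {Type,Branch} = (K29, 598) ✓
AcctNo=I90: 1 row → {Type,Branch} = (K38, 598) ✓
AcctNo=I48: 1 row → {Type,Branch} = (K14, 599) ✓
The only AcctNo value with inconsistent RHS is AcctNo=I16.

I16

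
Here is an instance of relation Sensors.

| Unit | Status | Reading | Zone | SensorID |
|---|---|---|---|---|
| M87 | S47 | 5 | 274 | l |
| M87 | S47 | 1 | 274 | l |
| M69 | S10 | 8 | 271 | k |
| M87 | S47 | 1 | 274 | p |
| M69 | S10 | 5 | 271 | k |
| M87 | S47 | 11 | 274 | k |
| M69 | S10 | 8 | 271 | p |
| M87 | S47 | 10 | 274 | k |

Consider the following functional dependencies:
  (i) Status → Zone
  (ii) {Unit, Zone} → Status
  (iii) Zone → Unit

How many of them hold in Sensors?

(i) Status → Zone: every LHS value maps to a single RHS value — holds.
(ii) {Unit, Zone} → Status: every LHS value maps to a single RHS value — holds.
(iii) Zone → Unit: every LHS value maps to a single RHS value — holds.
3 of the 3 dependencies hold.

3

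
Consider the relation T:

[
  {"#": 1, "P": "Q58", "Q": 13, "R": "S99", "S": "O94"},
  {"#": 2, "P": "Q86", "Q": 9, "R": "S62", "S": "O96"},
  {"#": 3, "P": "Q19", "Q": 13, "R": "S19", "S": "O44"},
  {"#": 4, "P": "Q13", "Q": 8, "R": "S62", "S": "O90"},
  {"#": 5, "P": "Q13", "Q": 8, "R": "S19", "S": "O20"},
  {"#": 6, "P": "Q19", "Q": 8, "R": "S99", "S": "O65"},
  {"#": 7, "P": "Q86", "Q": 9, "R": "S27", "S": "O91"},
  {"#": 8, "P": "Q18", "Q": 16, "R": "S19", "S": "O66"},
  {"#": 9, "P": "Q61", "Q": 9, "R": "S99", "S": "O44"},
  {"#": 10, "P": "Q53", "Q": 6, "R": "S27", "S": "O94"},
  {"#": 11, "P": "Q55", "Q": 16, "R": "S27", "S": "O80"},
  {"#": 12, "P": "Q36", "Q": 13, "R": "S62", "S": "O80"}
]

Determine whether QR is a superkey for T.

All 12 rows have distinct QR values, so QR → (all attributes) holds and QR is a superkey.

Yes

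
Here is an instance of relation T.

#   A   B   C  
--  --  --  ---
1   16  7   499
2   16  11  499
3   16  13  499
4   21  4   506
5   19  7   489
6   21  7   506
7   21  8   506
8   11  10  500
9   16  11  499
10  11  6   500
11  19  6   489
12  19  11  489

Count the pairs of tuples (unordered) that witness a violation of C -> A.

C=499: all 4 rows agree on A — 0 pairs.
C=506: all 3 rows agree on A — 0 pairs.
C=489: all 3 rows agree on A — 0 pairs.
C=500: all 2 rows agree on A — 0 pairs.

0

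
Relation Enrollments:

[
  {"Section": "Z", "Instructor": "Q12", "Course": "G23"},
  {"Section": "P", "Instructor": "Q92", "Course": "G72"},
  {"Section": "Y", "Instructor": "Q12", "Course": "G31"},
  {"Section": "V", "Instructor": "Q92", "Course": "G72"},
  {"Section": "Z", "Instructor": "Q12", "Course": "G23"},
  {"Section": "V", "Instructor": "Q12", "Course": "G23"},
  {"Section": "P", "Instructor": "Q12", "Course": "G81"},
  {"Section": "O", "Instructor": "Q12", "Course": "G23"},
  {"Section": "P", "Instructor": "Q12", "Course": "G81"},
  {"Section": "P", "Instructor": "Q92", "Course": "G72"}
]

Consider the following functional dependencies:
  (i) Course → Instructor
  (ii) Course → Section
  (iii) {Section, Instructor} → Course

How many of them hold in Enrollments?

2

(i) Course → Instructor: every LHS value maps to a single RHS value — holds.
(ii) Course → Section: Course=G23: 4 rows → Section takes values {Z, V, O} — violation; Course=G72: 3 rows → Section takes values {P, V} — violation — fails.
(iii) {Section, Instructor} → Course: every LHS value maps to a single RHS value — holds.
2 of the 3 dependencies hold.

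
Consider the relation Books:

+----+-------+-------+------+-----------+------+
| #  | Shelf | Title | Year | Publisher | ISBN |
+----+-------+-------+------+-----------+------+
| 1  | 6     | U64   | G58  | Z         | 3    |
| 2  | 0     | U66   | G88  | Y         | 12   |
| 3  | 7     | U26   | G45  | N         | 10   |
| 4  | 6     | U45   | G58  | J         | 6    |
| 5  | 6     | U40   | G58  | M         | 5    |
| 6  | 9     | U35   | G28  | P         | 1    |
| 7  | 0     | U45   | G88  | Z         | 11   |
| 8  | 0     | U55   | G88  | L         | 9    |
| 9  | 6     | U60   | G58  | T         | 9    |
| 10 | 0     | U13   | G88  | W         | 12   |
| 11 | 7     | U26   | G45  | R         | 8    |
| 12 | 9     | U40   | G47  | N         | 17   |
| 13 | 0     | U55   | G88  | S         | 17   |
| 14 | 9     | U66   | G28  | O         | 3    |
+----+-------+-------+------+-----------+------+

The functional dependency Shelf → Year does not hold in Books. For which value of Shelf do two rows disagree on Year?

9

Shelf=6: rows 1, 4, 5, 9 → Year = G58, G58, G58, G58 ✓
Shelf=0: rows 2, 7, 8, 10, 13 → Year = G88, G88, G88, G88, G88 ✓
Shelf=7: rows 3, 11 → Year = G45, G45 ✓
Shelf=9: rows 6, 12, 14 → Year takes values {G28, G47} — violation
The only Shelf value with inconsistent Year is Shelf=9.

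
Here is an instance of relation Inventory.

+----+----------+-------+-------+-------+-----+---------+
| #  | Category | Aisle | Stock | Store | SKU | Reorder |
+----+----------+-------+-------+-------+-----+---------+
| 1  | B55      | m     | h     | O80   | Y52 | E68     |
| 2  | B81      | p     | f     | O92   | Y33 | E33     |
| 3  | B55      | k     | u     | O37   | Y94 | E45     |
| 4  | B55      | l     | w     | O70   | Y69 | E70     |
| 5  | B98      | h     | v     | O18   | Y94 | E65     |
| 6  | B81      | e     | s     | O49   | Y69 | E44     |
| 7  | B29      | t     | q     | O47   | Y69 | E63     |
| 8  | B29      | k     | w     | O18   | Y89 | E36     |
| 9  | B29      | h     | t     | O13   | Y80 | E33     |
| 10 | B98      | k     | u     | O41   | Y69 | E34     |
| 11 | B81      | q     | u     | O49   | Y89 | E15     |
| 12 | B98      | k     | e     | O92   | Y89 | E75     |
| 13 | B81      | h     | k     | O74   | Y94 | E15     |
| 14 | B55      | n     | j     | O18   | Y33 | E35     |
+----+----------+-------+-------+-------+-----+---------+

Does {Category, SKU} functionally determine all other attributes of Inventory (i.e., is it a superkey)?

All 14 rows have distinct {Category, SKU} values, so {Category, SKU} → (all attributes) holds and {Category, SKU} is a superkey.

Yes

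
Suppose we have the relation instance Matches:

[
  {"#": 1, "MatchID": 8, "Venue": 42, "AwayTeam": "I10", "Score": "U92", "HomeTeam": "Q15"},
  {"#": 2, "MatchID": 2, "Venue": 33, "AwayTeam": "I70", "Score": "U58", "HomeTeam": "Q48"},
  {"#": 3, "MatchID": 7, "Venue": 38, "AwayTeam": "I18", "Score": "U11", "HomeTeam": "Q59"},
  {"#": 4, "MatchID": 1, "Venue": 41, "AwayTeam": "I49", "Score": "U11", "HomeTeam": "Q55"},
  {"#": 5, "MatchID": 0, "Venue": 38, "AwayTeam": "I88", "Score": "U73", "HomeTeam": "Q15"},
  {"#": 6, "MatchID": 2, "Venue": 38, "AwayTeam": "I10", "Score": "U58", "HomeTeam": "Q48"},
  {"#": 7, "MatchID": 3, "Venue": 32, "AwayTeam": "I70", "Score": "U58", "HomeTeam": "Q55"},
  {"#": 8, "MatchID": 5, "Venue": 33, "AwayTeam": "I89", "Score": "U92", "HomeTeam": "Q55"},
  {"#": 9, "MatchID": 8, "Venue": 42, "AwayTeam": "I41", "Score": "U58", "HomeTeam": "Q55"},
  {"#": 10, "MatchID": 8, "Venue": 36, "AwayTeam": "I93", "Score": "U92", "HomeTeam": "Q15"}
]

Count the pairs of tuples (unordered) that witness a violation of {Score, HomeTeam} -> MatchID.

1

(Score=U92, HomeTeam=Q15): all 2 rows agree on MatchID — 0 pairs.
(Score=U58, HomeTeam=Q48): all 2 rows agree on MatchID — 0 pairs.
(Score=U58, HomeTeam=Q55): violating pairs (7,9) — 1 pair.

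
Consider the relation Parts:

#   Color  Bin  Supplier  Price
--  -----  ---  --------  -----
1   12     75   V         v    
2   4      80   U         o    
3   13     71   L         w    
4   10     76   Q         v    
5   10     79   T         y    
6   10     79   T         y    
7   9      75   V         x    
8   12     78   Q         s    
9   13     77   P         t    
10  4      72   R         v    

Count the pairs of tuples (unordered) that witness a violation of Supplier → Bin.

Supplier=V: all 2 rows agree on Bin — 0 pairs.
Supplier=Q: violating pairs (4,8) — 1 pair.
Supplier=T: all 2 rows agree on Bin — 0 pairs.

1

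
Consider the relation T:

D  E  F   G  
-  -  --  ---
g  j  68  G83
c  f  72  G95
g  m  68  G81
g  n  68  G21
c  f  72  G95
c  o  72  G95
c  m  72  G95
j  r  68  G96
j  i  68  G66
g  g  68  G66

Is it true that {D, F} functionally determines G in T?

No

(D=g, F=68): 4 rows → G takes values {G83, G81, G21, G66} — violation
(D=c, F=72): 4 rows → G = G95, G95, G95, G95 ✓
(D=j, F=68): 2 rows → G takes values {G96, G66} — violation
Two rows agree on {D, F} but differ on G, so {D, F} → G does not hold.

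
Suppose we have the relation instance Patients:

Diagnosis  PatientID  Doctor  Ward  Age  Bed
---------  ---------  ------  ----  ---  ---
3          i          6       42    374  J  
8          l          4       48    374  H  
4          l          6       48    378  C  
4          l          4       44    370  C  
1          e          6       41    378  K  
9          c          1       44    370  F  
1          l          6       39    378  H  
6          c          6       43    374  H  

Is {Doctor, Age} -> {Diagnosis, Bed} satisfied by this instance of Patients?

(Doctor=6, Age=374): 2 rows → {Diagnosis,Bed} takes values {(3, J), (6, H)} — violation
(Doctor=4, Age=374): 1 row → {Diagnosis,Bed} = (8, H) ✓
(Doctor=6, Age=378): 3 rows → {Diagnosis,Bed} takes values {(4, C), (1, K), (1, H)} — violation
(Doctor=4, Age=370): 1 row → {Diagnosis,Bed} = (4, C) ✓
(Doctor=1, Age=370): 1 row → {Diagnosis,Bed} = (9, F) ✓
Two rows agree on {Doctor, Age} but differ on {Diagnosis, Bed}, so {Doctor, Age} -> {Diagnosis, Bed} does not hold.

No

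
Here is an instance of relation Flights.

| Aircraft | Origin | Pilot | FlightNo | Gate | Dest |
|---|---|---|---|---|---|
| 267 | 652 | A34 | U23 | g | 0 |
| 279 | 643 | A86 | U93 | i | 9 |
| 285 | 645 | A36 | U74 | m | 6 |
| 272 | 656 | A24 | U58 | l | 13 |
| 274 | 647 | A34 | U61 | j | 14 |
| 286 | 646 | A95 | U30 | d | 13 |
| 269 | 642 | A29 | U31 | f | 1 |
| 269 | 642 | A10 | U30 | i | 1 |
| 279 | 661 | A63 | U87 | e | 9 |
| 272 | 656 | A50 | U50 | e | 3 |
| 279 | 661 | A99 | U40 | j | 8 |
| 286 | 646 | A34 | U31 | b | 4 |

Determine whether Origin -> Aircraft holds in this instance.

Origin=652: 1 row → Aircraft = 267 ✓
Origin=643: 1 row → Aircraft = 279 ✓
Origin=645: 1 row → Aircraft = 285 ✓
Origin=656: 2 rows → Aircraft = 272, 272 ✓
Origin=647: 1 row → Aircraft = 274 ✓
Origin=646: 2 rows → Aircraft = 286, 286 ✓
Origin=642: 2 rows → Aircraft = 269, 269 ✓
Origin=661: 2 rows → Aircraft = 279, 279 ✓
Every Origin value is associated with a single Aircraft value, so Origin -> Aircraft holds.

Yes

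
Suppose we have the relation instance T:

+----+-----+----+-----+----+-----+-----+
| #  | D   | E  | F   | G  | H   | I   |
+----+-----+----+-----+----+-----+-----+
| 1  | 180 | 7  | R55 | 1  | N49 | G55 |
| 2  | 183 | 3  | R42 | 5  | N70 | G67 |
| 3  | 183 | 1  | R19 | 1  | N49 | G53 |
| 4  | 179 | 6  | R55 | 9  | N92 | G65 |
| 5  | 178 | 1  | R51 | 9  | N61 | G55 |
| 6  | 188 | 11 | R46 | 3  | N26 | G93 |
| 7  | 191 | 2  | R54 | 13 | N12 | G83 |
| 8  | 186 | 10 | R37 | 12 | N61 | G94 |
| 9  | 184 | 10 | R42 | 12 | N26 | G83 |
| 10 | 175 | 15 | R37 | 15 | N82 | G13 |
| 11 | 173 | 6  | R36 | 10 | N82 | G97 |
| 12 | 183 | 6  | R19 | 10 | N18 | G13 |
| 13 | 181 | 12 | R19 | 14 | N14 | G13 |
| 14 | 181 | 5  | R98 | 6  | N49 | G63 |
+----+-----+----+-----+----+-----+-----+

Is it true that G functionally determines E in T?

No

G=1: rows 1, 3 → E takes values {7, 1} — violation
G=5: row 2 → E = 3 ✓
G=9: rows 4, 5 → E takes values {6, 1} — violation
G=3: row 6 → E = 11 ✓
G=13: row 7 → E = 2 ✓
G=12: rows 8, 9 → E = 10, 10 ✓
G=15: row 10 → E = 15 ✓
G=10: rows 11, 12 → E = 6, 6 ✓
G=14: row 13 → E = 12 ✓
G=6: row 14 → E = 5 ✓
Two rows agree on G but differ on E, so G -> E does not hold.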